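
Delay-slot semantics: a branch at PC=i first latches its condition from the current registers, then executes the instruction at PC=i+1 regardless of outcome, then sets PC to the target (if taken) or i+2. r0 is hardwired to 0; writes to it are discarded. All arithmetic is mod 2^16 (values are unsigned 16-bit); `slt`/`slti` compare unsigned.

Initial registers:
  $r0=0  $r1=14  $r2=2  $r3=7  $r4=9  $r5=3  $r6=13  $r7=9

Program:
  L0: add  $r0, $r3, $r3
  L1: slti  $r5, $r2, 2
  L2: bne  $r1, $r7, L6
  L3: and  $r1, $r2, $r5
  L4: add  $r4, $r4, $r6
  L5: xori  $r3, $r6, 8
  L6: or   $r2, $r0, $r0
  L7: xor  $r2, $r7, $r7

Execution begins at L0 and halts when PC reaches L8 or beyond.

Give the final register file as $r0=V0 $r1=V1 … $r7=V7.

PC=0  add  $r0, $r3, $r3     | $r0=0 $r1=14 $r2=2 $r3=7 $r4=9 $r5=3 $r6=13 $r7=9
PC=1  slti  $r5, $r2, 2      | $r0=0 $r1=14 $r2=2 $r3=7 $r4=9 $r5=0 $r6=13 $r7=9
PC=2  bne  $r1, $r7, L6      | $r0=0 $r1=14 $r2=2 $r3=7 $r4=9 $r5=0 $r6=13 $r7=9  [TAKEN]
PC=3  and  $r1, $r2, $r5     | $r0=0 $r1=0 $r2=2 $r3=7 $r4=9 $r5=0 $r6=13 $r7=9
PC=6  or   $r2, $r0, $r0     | $r0=0 $r1=0 $r2=0 $r3=7 $r4=9 $r5=0 $r6=13 $r7=9
PC=7  xor  $r2, $r7, $r7     | $r0=0 $r1=0 $r2=0 $r3=7 $r4=9 $r5=0 $r6=13 $r7=9

$r0=0 $r1=0 $r2=0 $r3=7 $r4=9 $r5=0 $r6=13 $r7=9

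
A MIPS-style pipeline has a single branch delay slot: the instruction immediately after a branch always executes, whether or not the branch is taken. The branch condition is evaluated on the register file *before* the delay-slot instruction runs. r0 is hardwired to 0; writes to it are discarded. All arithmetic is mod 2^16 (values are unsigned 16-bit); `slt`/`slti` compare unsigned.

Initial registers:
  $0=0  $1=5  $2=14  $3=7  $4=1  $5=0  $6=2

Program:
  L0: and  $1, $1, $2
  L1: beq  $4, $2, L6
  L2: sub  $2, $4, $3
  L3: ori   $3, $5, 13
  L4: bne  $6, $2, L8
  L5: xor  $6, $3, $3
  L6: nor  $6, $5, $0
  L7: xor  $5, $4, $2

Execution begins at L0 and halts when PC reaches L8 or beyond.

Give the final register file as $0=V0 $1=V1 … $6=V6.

$0=0 $1=4 $2=65530 $3=13 $4=1 $5=0 $6=0

PC=0  and  $1, $1, $2        | $0=0 $1=4 $2=14 $3=7 $4=1 $5=0 $6=2
PC=1  beq  $4, $2, L6        | $0=0 $1=4 $2=14 $3=7 $4=1 $5=0 $6=2  [not taken]
PC=2  sub  $2, $4, $3        | $0=0 $1=4 $2=65530 $3=7 $4=1 $5=0 $6=2
PC=3  ori   $3, $5, 13       | $0=0 $1=4 $2=65530 $3=13 $4=1 $5=0 $6=2
PC=4  bne  $6, $2, L8        | $0=0 $1=4 $2=65530 $3=13 $4=1 $5=0 $6=2  [TAKEN]
PC=5  xor  $6, $3, $3        | $0=0 $1=4 $2=65530 $3=13 $4=1 $5=0 $6=0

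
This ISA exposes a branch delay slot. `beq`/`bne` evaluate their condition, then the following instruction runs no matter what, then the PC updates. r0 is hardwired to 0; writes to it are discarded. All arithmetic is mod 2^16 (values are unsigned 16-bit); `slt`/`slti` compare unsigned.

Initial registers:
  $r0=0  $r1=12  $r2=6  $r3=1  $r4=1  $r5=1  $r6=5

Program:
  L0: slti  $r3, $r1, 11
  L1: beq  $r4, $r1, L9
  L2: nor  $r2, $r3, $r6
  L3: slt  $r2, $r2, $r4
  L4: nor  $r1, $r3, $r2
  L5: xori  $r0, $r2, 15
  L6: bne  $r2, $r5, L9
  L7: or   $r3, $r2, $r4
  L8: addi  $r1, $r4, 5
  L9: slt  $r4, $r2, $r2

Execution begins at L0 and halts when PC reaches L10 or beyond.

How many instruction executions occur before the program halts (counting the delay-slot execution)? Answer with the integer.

9

#0 slti  $r3, $r1, 11 ; 0/12/6/0/1/1/5
#1 beq  $r4, $r1, L9 ; 0/12/6/0/1/1/5 ; →fallthru
#2 nor  $r2, $r3, $r6 ; 0/12/65530/0/1/1/5
#3 slt  $r2, $r2, $r4 ; 0/12/0/0/1/1/5
#4 nor  $r1, $r3, $r2 ; 0/65535/0/0/1/1/5
#5 xori  $r0, $r2, 15 ; 0/65535/0/0/1/1/5
#6 bne  $r2, $r5, L9 ; 0/65535/0/0/1/1/5 ; →target
#7 or   $r3, $r2, $r4 ; 0/65535/0/1/1/1/5
#9 slt  $r4, $r2, $r2 ; 0/65535/0/1/0/1/5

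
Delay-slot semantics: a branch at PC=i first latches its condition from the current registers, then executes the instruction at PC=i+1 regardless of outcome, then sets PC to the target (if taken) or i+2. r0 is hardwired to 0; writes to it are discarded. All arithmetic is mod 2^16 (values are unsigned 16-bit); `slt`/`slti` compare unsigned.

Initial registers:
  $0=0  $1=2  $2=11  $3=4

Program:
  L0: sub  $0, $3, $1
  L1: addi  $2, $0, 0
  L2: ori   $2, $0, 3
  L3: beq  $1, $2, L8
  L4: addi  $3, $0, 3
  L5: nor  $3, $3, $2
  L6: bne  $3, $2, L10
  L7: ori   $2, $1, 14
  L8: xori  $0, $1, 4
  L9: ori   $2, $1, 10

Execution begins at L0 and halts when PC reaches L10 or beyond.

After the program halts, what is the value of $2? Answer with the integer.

14

#0 sub  $0, $3, $1 ; 0/2/11/4
#1 addi  $2, $0, 0 ; 0/2/0/4
#2 ori   $2, $0, 3 ; 0/2/3/4
#3 beq  $1, $2, L8 ; 0/2/3/4 ; →fallthru
#4 addi  $3, $0, 3 ; 0/2/3/3
#5 nor  $3, $3, $2 ; 0/2/3/65532
#6 bne  $3, $2, L10 ; 0/2/3/65532 ; →target
#7 ori   $2, $1, 14 ; 0/2/14/65532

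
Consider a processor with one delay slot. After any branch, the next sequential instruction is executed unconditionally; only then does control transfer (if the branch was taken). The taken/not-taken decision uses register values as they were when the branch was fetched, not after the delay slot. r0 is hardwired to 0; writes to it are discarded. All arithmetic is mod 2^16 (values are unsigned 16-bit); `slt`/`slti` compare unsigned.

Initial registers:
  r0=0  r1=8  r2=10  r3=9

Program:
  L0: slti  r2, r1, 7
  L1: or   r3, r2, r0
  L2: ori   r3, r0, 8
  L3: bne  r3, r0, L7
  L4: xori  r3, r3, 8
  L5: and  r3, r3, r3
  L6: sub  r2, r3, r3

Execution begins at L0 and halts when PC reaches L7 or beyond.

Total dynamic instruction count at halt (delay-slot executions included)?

5

PC=0  slti  r2, r1, 7        | r0=0 r1=8 r2=0 r3=9
PC=1  or   r3, r2, r0        | r0=0 r1=8 r2=0 r3=0
PC=2  ori   r3, r0, 8        | r0=0 r1=8 r2=0 r3=8
PC=3  bne  r3, r0, L7        | r0=0 r1=8 r2=0 r3=8  [TAKEN]
PC=4  xori  r3, r3, 8        | r0=0 r1=8 r2=0 r3=0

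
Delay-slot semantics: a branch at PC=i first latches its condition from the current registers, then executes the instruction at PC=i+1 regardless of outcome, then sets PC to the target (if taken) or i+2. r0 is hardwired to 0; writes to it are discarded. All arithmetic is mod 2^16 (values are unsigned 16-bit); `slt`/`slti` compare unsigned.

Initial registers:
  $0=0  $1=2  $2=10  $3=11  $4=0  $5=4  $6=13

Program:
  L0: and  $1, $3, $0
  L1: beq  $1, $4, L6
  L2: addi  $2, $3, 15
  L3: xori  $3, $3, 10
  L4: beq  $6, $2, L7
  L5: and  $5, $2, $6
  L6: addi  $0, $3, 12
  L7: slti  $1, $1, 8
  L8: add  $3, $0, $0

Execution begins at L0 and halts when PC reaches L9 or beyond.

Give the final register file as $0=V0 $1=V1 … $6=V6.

  step pc=0: and  $1, $3, $0  regs=(0,0,10,11,0,4,13)
  step pc=1: beq  $1, $4, L6  cond=T  regs=(0,0,10,11,0,4,13)
  step pc=2: addi  $2, $3, 15  regs=(0,0,26,11,0,4,13)
  step pc=6: addi  $0, $3, 12  regs=(0,0,26,11,0,4,13)
  step pc=7: slti  $1, $1, 8  regs=(0,1,26,11,0,4,13)
  step pc=8: add  $3, $0, $0  regs=(0,1,26,0,0,4,13)

$0=0 $1=1 $2=26 $3=0 $4=0 $5=4 $6=13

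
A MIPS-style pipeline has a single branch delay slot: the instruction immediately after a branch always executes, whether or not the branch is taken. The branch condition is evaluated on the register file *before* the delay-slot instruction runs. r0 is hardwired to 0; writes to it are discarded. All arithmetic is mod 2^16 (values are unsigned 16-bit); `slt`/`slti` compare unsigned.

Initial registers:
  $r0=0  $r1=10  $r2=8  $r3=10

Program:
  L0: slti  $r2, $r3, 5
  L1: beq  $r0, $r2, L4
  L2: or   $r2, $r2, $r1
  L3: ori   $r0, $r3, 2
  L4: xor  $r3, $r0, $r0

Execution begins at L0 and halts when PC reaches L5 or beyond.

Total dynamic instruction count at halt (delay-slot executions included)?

#0 slti  $r2, $r3, 5 ; 0/10/0/10
#1 beq  $r0, $r2, L4 ; 0/10/0/10 ; →target
#2 or   $r2, $r2, $r1 ; 0/10/10/10
#4 xor  $r3, $r0, $r0 ; 0/10/10/0

4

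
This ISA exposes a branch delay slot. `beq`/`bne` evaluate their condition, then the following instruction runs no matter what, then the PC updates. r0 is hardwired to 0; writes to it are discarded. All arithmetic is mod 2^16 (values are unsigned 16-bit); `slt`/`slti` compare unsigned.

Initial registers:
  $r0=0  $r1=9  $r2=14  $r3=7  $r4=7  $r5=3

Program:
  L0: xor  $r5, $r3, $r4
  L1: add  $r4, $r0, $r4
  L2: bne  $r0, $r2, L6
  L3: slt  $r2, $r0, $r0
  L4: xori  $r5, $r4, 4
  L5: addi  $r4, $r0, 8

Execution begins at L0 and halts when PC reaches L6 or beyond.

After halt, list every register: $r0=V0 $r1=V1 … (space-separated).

PC=0  xor  $r5, $r3, $r4     | $r0=0 $r1=9 $r2=14 $r3=7 $r4=7 $r5=0
PC=1  add  $r4, $r0, $r4     | $r0=0 $r1=9 $r2=14 $r3=7 $r4=7 $r5=0
PC=2  bne  $r0, $r2, L6      | $r0=0 $r1=9 $r2=14 $r3=7 $r4=7 $r5=0  [TAKEN]
PC=3  slt  $r2, $r0, $r0     | $r0=0 $r1=9 $r2=0 $r3=7 $r4=7 $r5=0

$r0=0 $r1=9 $r2=0 $r3=7 $r4=7 $r5=0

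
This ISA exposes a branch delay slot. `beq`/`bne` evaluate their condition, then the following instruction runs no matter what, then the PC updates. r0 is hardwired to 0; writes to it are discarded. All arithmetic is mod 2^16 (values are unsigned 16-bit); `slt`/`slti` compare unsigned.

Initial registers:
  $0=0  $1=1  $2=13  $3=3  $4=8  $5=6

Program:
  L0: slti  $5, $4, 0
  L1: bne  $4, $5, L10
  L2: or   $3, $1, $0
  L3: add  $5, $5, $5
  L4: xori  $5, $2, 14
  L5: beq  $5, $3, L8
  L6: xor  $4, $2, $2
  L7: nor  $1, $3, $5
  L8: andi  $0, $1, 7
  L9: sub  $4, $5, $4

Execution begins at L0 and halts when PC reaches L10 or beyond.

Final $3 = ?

PC=0  slti  $5, $4, 0        | $0=0 $1=1 $2=13 $3=3 $4=8 $5=0
PC=1  bne  $4, $5, L10       | $0=0 $1=1 $2=13 $3=3 $4=8 $5=0  [TAKEN]
PC=2  or   $3, $1, $0        | $0=0 $1=1 $2=13 $3=1 $4=8 $5=0

1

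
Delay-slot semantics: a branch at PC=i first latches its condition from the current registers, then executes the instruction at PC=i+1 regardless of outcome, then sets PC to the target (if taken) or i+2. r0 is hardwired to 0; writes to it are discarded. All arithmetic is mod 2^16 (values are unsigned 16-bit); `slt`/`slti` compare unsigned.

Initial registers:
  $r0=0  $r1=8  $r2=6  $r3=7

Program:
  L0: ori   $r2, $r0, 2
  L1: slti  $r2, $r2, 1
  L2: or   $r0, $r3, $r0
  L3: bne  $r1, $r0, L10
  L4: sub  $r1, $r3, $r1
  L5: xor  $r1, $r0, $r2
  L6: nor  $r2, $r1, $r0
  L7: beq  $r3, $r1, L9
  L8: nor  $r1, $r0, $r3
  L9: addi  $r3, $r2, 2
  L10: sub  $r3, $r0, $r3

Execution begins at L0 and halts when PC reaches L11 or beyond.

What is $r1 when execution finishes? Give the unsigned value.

PC=0  ori   $r2, $r0, 2      | $r0=0 $r1=8 $r2=2 $r3=7
PC=1  slti  $r2, $r2, 1      | $r0=0 $r1=8 $r2=0 $r3=7
PC=2  or   $r0, $r3, $r0     | $r0=0 $r1=8 $r2=0 $r3=7
PC=3  bne  $r1, $r0, L10     | $r0=0 $r1=8 $r2=0 $r3=7  [TAKEN]
PC=4  sub  $r1, $r3, $r1     | $r0=0 $r1=65535 $r2=0 $r3=7
PC=10 sub  $r3, $r0, $r3     | $r0=0 $r1=65535 $r2=0 $r3=65529

65535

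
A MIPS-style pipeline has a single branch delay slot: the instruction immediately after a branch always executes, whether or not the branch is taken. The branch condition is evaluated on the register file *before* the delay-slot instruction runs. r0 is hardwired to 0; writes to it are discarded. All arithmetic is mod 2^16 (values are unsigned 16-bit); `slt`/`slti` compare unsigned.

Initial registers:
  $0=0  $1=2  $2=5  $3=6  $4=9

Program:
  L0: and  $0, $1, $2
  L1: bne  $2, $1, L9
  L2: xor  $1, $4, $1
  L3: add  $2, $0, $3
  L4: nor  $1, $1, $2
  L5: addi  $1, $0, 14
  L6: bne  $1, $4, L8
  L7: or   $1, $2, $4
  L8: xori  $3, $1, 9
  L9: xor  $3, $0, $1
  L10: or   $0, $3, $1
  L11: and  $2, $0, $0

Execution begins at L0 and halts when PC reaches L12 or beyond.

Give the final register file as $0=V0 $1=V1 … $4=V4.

[0] and  $0, $1, $2  →  {$0:0, $1:2, $2:5, $3:6, $4:9}
[1] bne  $2, $1, L9  →  {$0:0, $1:2, $2:5, $3:6, $4:9}  ⟨branch taken⟩
[2] xor  $1, $4, $1  →  {$0:0, $1:11, $2:5, $3:6, $4:9}
[9] xor  $3, $0, $1  →  {$0:0, $1:11, $2:5, $3:11, $4:9}
[10] or   $0, $3, $1  →  {$0:0, $1:11, $2:5, $3:11, $4:9}
[11] and  $2, $0, $0  →  {$0:0, $1:11, $2:0, $3:11, $4:9}

$0=0 $1=11 $2=0 $3=11 $4=9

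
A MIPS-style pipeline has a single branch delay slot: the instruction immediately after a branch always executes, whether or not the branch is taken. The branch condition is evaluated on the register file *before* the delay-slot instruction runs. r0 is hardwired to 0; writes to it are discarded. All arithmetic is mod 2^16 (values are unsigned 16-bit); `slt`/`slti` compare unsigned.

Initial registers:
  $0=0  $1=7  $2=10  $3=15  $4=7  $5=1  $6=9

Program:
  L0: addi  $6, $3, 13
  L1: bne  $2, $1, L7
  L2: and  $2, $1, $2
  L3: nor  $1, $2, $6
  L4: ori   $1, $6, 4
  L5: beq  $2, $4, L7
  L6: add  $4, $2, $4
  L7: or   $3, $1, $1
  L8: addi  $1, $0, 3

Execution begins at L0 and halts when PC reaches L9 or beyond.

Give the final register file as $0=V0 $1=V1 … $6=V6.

$0=0 $1=3 $2=2 $3=7 $4=7 $5=1 $6=28

PC=0  addi  $6, $3, 13       | $0=0 $1=7 $2=10 $3=15 $4=7 $5=1 $6=28
PC=1  bne  $2, $1, L7        | $0=0 $1=7 $2=10 $3=15 $4=7 $5=1 $6=28  [TAKEN]
PC=2  and  $2, $1, $2        | $0=0 $1=7 $2=2 $3=15 $4=7 $5=1 $6=28
PC=7  or   $3, $1, $1        | $0=0 $1=7 $2=2 $3=7 $4=7 $5=1 $6=28
PC=8  addi  $1, $0, 3        | $0=0 $1=3 $2=2 $3=7 $4=7 $5=1 $6=28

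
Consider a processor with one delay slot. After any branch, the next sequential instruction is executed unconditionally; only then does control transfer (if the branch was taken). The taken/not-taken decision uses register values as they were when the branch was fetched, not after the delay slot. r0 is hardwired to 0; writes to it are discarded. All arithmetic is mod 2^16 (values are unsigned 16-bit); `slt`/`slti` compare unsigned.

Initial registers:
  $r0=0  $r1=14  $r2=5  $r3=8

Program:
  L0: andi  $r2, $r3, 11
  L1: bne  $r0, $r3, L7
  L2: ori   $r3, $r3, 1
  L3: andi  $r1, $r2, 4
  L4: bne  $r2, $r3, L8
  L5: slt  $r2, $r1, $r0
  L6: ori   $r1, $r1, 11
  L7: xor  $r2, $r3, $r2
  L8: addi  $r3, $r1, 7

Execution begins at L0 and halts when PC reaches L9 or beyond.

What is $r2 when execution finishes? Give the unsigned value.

1

[0] andi  $r2, $r3, 11  →  {$r0:0, $r1:14, $r2:8, $r3:8}
[1] bne  $r0, $r3, L7  →  {$r0:0, $r1:14, $r2:8, $r3:8}  ⟨branch taken⟩
[2] ori   $r3, $r3, 1  →  {$r0:0, $r1:14, $r2:8, $r3:9}
[7] xor  $r2, $r3, $r2  →  {$r0:0, $r1:14, $r2:1, $r3:9}
[8] addi  $r3, $r1, 7  →  {$r0:0, $r1:14, $r2:1, $r3:21}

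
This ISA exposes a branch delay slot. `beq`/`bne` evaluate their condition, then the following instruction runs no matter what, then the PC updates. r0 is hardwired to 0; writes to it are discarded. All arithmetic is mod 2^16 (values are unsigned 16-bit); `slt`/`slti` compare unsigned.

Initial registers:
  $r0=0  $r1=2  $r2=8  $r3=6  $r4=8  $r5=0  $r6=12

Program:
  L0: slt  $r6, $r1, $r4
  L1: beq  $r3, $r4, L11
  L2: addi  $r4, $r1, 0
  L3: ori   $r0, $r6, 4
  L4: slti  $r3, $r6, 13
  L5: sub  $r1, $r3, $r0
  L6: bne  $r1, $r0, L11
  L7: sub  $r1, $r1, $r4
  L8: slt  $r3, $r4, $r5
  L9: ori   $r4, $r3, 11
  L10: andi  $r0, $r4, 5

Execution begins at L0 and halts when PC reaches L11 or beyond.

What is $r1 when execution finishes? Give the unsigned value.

65535

PC=0  slt  $r6, $r1, $r4     | $r0=0 $r1=2 $r2=8 $r3=6 $r4=8 $r5=0 $r6=1
PC=1  beq  $r3, $r4, L11     | $r0=0 $r1=2 $r2=8 $r3=6 $r4=8 $r5=0 $r6=1  [not taken]
PC=2  addi  $r4, $r1, 0      | $r0=0 $r1=2 $r2=8 $r3=6 $r4=2 $r5=0 $r6=1
PC=3  ori   $r0, $r6, 4      | $r0=0 $r1=2 $r2=8 $r3=6 $r4=2 $r5=0 $r6=1
PC=4  slti  $r3, $r6, 13     | $r0=0 $r1=2 $r2=8 $r3=1 $r4=2 $r5=0 $r6=1
PC=5  sub  $r1, $r3, $r0     | $r0=0 $r1=1 $r2=8 $r3=1 $r4=2 $r5=0 $r6=1
PC=6  bne  $r1, $r0, L11     | $r0=0 $r1=1 $r2=8 $r3=1 $r4=2 $r5=0 $r6=1  [TAKEN]
PC=7  sub  $r1, $r1, $r4     | $r0=0 $r1=65535 $r2=8 $r3=1 $r4=2 $r5=0 $r6=1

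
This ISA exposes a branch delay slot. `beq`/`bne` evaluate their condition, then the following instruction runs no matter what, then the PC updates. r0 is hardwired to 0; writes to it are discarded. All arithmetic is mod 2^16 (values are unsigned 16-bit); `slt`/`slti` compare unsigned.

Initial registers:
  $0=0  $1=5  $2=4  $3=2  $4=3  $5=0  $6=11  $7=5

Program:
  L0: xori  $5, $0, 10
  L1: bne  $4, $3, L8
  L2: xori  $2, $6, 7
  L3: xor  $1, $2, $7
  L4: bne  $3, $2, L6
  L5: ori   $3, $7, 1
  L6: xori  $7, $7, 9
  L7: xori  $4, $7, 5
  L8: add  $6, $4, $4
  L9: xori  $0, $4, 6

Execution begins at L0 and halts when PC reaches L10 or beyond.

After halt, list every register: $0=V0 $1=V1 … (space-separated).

$0=0 $1=5 $2=12 $3=2 $4=3 $5=10 $6=6 $7=5

[0] xori  $5, $0, 10  →  {$0:0, $1:5, $2:4, $3:2, $4:3, $5:10, $6:11, $7:5}
[1] bne  $4, $3, L8  →  {$0:0, $1:5, $2:4, $3:2, $4:3, $5:10, $6:11, $7:5}  ⟨branch taken⟩
[2] xori  $2, $6, 7  →  {$0:0, $1:5, $2:12, $3:2, $4:3, $5:10, $6:11, $7:5}
[8] add  $6, $4, $4  →  {$0:0, $1:5, $2:12, $3:2, $4:3, $5:10, $6:6, $7:5}
[9] xori  $0, $4, 6  →  {$0:0, $1:5, $2:12, $3:2, $4:3, $5:10, $6:6, $7:5}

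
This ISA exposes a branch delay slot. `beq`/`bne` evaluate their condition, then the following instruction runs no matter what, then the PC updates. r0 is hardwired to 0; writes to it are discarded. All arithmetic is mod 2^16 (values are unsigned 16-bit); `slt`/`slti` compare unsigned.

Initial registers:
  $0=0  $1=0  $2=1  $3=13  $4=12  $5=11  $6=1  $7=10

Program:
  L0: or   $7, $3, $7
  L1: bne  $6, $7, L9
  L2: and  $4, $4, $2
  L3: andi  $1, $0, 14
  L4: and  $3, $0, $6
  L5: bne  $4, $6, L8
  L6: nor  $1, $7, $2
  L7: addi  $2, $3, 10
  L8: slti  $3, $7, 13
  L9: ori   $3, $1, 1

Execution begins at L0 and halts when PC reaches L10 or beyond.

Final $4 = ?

0

[0] or   $7, $3, $7  →  {$0:0, $1:0, $2:1, $3:13, $4:12, $5:11, $6:1, $7:15}
[1] bne  $6, $7, L9  →  {$0:0, $1:0, $2:1, $3:13, $4:12, $5:11, $6:1, $7:15}  ⟨branch taken⟩
[2] and  $4, $4, $2  →  {$0:0, $1:0, $2:1, $3:13, $4:0, $5:11, $6:1, $7:15}
[9] ori   $3, $1, 1  →  {$0:0, $1:0, $2:1, $3:1, $4:0, $5:11, $6:1, $7:15}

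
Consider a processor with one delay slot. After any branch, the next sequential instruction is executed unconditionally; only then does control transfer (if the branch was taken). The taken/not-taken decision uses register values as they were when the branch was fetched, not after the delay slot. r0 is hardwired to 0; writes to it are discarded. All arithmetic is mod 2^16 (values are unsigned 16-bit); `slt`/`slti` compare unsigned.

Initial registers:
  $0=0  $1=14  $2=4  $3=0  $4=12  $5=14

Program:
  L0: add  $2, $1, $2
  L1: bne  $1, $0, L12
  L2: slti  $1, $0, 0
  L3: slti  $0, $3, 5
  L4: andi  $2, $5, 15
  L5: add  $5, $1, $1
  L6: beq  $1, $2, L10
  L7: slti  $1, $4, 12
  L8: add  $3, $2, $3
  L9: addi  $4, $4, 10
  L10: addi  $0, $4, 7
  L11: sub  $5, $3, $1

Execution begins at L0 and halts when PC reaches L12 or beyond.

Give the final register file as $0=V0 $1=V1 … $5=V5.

$0=0 $1=0 $2=18 $3=0 $4=12 $5=14

#0 add  $2, $1, $2 ; 0/14/18/0/12/14
#1 bne  $1, $0, L12 ; 0/14/18/0/12/14 ; →target
#2 slti  $1, $0, 0 ; 0/0/18/0/12/14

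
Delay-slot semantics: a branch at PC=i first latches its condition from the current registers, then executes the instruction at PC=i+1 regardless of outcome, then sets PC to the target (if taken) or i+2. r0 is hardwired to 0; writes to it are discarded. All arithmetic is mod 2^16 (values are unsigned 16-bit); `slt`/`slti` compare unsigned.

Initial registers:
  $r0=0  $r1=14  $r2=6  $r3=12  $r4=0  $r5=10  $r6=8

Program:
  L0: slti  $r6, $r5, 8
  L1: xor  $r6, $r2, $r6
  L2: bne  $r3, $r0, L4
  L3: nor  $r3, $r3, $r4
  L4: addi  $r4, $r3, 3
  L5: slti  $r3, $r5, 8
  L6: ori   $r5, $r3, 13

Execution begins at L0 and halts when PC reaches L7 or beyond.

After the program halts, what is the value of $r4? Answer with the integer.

65526

[0] slti  $r6, $r5, 8  →  {$r0:0, $r1:14, $r2:6, $r3:12, $r4:0, $r5:10, $r6:0}
[1] xor  $r6, $r2, $r6  →  {$r0:0, $r1:14, $r2:6, $r3:12, $r4:0, $r5:10, $r6:6}
[2] bne  $r3, $r0, L4  →  {$r0:0, $r1:14, $r2:6, $r3:12, $r4:0, $r5:10, $r6:6}  ⟨branch taken⟩
[3] nor  $r3, $r3, $r4  →  {$r0:0, $r1:14, $r2:6, $r3:65523, $r4:0, $r5:10, $r6:6}
[4] addi  $r4, $r3, 3  →  {$r0:0, $r1:14, $r2:6, $r3:65523, $r4:65526, $r5:10, $r6:6}
[5] slti  $r3, $r5, 8  →  {$r0:0, $r1:14, $r2:6, $r3:0, $r4:65526, $r5:10, $r6:6}
[6] ori   $r5, $r3, 13  →  {$r0:0, $r1:14, $r2:6, $r3:0, $r4:65526, $r5:13, $r6:6}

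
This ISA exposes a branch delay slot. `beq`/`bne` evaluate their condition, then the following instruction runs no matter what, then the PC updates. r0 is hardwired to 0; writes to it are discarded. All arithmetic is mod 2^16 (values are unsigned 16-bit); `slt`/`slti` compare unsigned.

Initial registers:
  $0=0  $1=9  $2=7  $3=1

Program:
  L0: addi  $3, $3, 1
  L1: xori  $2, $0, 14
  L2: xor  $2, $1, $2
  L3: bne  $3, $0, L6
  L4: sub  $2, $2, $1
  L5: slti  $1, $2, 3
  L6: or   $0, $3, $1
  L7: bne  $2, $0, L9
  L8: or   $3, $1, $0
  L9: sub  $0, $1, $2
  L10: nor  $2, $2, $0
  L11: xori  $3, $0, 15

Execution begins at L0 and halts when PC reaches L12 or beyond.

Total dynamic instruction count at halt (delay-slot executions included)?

11

PC=0  addi  $3, $3, 1        | $0=0 $1=9 $2=7 $3=2
PC=1  xori  $2, $0, 14       | $0=0 $1=9 $2=14 $3=2
PC=2  xor  $2, $1, $2        | $0=0 $1=9 $2=7 $3=2
PC=3  bne  $3, $0, L6        | $0=0 $1=9 $2=7 $3=2  [TAKEN]
PC=4  sub  $2, $2, $1        | $0=0 $1=9 $2=65534 $3=2
PC=6  or   $0, $3, $1        | $0=0 $1=9 $2=65534 $3=2
PC=7  bne  $2, $0, L9        | $0=0 $1=9 $2=65534 $3=2  [TAKEN]
PC=8  or   $3, $1, $0        | $0=0 $1=9 $2=65534 $3=9
PC=9  sub  $0, $1, $2        | $0=0 $1=9 $2=65534 $3=9
PC=10 nor  $2, $2, $0        | $0=0 $1=9 $2=1 $3=9
PC=11 xori  $3, $0, 15       | $0=0 $1=9 $2=1 $3=15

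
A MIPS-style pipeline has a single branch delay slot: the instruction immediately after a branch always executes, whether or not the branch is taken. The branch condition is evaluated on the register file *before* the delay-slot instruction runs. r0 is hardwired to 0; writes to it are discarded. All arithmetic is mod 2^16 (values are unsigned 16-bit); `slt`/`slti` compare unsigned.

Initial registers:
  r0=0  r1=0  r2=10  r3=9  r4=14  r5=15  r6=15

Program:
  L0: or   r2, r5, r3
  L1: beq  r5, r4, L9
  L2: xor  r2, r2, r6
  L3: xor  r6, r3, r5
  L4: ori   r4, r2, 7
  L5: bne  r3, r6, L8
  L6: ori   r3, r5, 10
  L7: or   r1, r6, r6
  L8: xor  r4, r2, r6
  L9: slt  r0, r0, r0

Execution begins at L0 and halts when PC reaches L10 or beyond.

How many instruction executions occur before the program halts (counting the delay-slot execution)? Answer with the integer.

  step pc=0: or   r2, r5, r3  regs=(0,0,15,9,14,15,15)
  step pc=1: beq  r5, r4, L9  cond=F  regs=(0,0,15,9,14,15,15)
  step pc=2: xor  r2, r2, r6  regs=(0,0,0,9,14,15,15)
  step pc=3: xor  r6, r3, r5  regs=(0,0,0,9,14,15,6)
  step pc=4: ori   r4, r2, 7  regs=(0,0,0,9,7,15,6)
  step pc=5: bne  r3, r6, L8  cond=T  regs=(0,0,0,9,7,15,6)
  step pc=6: ori   r3, r5, 10  regs=(0,0,0,15,7,15,6)
  step pc=8: xor  r4, r2, r6  regs=(0,0,0,15,6,15,6)
  step pc=9: slt  r0, r0, r0  regs=(0,0,0,15,6,15,6)

9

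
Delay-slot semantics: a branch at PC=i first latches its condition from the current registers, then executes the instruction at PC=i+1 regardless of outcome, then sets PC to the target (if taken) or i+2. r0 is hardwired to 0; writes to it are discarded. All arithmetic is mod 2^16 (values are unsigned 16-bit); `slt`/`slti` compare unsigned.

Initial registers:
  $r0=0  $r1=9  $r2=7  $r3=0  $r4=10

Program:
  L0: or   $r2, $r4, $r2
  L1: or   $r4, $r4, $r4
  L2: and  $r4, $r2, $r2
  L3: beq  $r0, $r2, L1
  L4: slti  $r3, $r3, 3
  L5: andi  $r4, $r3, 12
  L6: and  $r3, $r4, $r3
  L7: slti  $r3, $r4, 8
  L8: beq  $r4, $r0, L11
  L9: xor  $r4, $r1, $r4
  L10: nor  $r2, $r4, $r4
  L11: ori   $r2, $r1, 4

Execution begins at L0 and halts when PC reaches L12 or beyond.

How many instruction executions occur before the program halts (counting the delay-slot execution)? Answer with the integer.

#0 or   $r2, $r4, $r2 ; 0/9/15/0/10
#1 or   $r4, $r4, $r4 ; 0/9/15/0/10
#2 and  $r4, $r2, $r2 ; 0/9/15/0/15
#3 beq  $r0, $r2, L1 ; 0/9/15/0/15 ; →fallthru
#4 slti  $r3, $r3, 3 ; 0/9/15/1/15
#5 andi  $r4, $r3, 12 ; 0/9/15/1/0
#6 and  $r3, $r4, $r3 ; 0/9/15/0/0
#7 slti  $r3, $r4, 8 ; 0/9/15/1/0
#8 beq  $r4, $r0, L11 ; 0/9/15/1/0 ; →target
#9 xor  $r4, $r1, $r4 ; 0/9/15/1/9
#11 ori   $r2, $r1, 4 ; 0/9/13/1/9

11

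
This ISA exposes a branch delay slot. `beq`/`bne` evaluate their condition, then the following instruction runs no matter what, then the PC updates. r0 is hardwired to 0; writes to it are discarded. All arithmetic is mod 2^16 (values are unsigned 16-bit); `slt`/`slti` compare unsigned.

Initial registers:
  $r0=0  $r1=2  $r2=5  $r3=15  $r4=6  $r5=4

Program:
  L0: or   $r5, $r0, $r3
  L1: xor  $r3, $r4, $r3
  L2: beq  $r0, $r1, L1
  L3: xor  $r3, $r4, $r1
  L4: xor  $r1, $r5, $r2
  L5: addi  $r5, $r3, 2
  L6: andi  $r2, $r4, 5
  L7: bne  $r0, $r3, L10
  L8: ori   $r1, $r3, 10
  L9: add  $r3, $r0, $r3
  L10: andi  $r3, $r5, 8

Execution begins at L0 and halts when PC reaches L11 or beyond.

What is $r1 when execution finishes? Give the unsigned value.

PC=0  or   $r5, $r0, $r3     | $r0=0 $r1=2 $r2=5 $r3=15 $r4=6 $r5=15
PC=1  xor  $r3, $r4, $r3     | $r0=0 $r1=2 $r2=5 $r3=9 $r4=6 $r5=15
PC=2  beq  $r0, $r1, L1      | $r0=0 $r1=2 $r2=5 $r3=9 $r4=6 $r5=15  [not taken]
PC=3  xor  $r3, $r4, $r1     | $r0=0 $r1=2 $r2=5 $r3=4 $r4=6 $r5=15
PC=4  xor  $r1, $r5, $r2     | $r0=0 $r1=10 $r2=5 $r3=4 $r4=6 $r5=15
PC=5  addi  $r5, $r3, 2      | $r0=0 $r1=10 $r2=5 $r3=4 $r4=6 $r5=6
PC=6  andi  $r2, $r4, 5      | $r0=0 $r1=10 $r2=4 $r3=4 $r4=6 $r5=6
PC=7  bne  $r0, $r3, L10     | $r0=0 $r1=10 $r2=4 $r3=4 $r4=6 $r5=6  [TAKEN]
PC=8  ori   $r1, $r3, 10     | $r0=0 $r1=14 $r2=4 $r3=4 $r4=6 $r5=6
PC=10 andi  $r3, $r5, 8      | $r0=0 $r1=14 $r2=4 $r3=0 $r4=6 $r5=6

14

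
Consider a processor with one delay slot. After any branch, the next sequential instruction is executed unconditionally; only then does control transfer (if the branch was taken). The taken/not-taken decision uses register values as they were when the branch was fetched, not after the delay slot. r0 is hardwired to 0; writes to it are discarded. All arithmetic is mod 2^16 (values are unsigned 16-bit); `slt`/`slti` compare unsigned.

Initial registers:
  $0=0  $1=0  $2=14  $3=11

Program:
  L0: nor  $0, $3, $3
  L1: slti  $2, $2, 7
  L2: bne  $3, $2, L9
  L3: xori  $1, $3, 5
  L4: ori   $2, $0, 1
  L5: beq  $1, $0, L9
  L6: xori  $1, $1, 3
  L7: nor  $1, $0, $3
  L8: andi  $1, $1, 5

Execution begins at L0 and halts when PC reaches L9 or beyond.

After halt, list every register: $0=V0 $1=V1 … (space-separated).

  step pc=0: nor  $0, $3, $3  regs=(0,0,14,11)
  step pc=1: slti  $2, $2, 7  regs=(0,0,0,11)
  step pc=2: bne  $3, $2, L9  cond=T  regs=(0,0,0,11)
  step pc=3: xori  $1, $3, 5  regs=(0,14,0,11)

$0=0 $1=14 $2=0 $3=11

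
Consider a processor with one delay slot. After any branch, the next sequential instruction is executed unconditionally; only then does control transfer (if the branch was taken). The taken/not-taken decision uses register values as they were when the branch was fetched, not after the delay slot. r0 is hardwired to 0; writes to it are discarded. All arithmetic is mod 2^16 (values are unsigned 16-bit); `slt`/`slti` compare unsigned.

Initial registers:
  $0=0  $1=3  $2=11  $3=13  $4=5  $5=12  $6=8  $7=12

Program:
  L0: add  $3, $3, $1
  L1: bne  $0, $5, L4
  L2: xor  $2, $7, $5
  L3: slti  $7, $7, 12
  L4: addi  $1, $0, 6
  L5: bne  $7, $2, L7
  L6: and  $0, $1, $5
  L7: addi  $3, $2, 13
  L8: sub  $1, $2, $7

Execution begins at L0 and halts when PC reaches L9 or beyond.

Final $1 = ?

#0 add  $3, $3, $1 ; 0/3/11/16/5/12/8/12
#1 bne  $0, $5, L4 ; 0/3/11/16/5/12/8/12 ; →target
#2 xor  $2, $7, $5 ; 0/3/0/16/5/12/8/12
#4 addi  $1, $0, 6 ; 0/6/0/16/5/12/8/12
#5 bne  $7, $2, L7 ; 0/6/0/16/5/12/8/12 ; →target
#6 and  $0, $1, $5 ; 0/6/0/16/5/12/8/12
#7 addi  $3, $2, 13 ; 0/6/0/13/5/12/8/12
#8 sub  $1, $2, $7 ; 0/65524/0/13/5/12/8/12

65524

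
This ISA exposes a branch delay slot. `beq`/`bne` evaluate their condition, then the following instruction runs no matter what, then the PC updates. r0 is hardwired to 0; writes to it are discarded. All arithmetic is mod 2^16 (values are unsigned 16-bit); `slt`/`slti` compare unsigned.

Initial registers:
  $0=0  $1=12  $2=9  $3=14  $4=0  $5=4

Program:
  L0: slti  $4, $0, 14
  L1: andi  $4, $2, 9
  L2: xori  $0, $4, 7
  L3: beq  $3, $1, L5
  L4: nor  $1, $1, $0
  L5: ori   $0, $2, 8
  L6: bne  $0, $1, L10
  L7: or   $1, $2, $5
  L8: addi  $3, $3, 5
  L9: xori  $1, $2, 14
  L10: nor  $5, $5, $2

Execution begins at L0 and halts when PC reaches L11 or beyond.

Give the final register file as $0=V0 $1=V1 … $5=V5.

$0=0 $1=13 $2=9 $3=14 $4=9 $5=65522

[0] slti  $4, $0, 14  →  {$0:0, $1:12, $2:9, $3:14, $4:1, $5:4}
[1] andi  $4, $2, 9  →  {$0:0, $1:12, $2:9, $3:14, $4:9, $5:4}
[2] xori  $0, $4, 7  →  {$0:0, $1:12, $2:9, $3:14, $4:9, $5:4}
[3] beq  $3, $1, L5  →  {$0:0, $1:12, $2:9, $3:14, $4:9, $5:4}  ⟨branch fallthrough⟩
[4] nor  $1, $1, $0  →  {$0:0, $1:65523, $2:9, $3:14, $4:9, $5:4}
[5] ori   $0, $2, 8  →  {$0:0, $1:65523, $2:9, $3:14, $4:9, $5:4}
[6] bne  $0, $1, L10  →  {$0:0, $1:65523, $2:9, $3:14, $4:9, $5:4}  ⟨branch taken⟩
[7] or   $1, $2, $5  →  {$0:0, $1:13, $2:9, $3:14, $4:9, $5:4}
[10] nor  $5, $5, $2  →  {$0:0, $1:13, $2:9, $3:14, $4:9, $5:65522}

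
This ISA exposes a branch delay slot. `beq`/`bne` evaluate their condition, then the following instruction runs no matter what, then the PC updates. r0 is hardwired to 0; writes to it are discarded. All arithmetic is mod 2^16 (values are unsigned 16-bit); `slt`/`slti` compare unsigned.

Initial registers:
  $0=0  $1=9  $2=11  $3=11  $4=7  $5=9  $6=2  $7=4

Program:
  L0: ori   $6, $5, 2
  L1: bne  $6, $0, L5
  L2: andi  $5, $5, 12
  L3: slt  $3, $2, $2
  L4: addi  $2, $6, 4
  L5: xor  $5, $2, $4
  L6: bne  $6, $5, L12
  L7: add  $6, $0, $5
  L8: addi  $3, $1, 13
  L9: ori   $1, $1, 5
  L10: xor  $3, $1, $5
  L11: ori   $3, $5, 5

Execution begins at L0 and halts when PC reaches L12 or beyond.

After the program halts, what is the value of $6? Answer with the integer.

12

PC=0  ori   $6, $5, 2        | $0=0 $1=9 $2=11 $3=11 $4=7 $5=9 $6=11 $7=4
PC=1  bne  $6, $0, L5        | $0=0 $1=9 $2=11 $3=11 $4=7 $5=9 $6=11 $7=4  [TAKEN]
PC=2  andi  $5, $5, 12       | $0=0 $1=9 $2=11 $3=11 $4=7 $5=8 $6=11 $7=4
PC=5  xor  $5, $2, $4        | $0=0 $1=9 $2=11 $3=11 $4=7 $5=12 $6=11 $7=4
PC=6  bne  $6, $5, L12       | $0=0 $1=9 $2=11 $3=11 $4=7 $5=12 $6=11 $7=4  [TAKEN]
PC=7  add  $6, $0, $5        | $0=0 $1=9 $2=11 $3=11 $4=7 $5=12 $6=12 $7=4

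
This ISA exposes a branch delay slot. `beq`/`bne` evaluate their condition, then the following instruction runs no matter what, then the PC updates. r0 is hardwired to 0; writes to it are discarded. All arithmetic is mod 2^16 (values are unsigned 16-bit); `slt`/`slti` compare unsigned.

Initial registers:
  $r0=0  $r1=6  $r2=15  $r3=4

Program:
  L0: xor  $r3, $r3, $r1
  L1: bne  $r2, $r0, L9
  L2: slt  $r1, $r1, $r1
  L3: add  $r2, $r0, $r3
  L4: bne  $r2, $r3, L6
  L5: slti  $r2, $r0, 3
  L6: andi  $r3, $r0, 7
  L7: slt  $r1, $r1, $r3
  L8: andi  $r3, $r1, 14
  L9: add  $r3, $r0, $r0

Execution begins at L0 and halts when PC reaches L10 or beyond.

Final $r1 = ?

PC=0  xor  $r3, $r3, $r1     | $r0=0 $r1=6 $r2=15 $r3=2
PC=1  bne  $r2, $r0, L9      | $r0=0 $r1=6 $r2=15 $r3=2  [TAKEN]
PC=2  slt  $r1, $r1, $r1     | $r0=0 $r1=0 $r2=15 $r3=2
PC=9  add  $r3, $r0, $r0     | $r0=0 $r1=0 $r2=15 $r3=0

0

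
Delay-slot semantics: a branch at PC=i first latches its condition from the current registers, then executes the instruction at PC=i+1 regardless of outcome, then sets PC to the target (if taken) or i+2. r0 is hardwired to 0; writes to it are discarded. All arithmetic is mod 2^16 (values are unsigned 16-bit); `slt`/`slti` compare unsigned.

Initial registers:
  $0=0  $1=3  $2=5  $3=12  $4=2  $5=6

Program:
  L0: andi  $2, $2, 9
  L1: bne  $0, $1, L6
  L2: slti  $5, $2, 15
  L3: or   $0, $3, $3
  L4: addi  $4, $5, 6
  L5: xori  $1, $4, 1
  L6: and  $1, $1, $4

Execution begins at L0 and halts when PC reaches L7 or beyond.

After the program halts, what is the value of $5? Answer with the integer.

PC=0  andi  $2, $2, 9        | $0=0 $1=3 $2=1 $3=12 $4=2 $5=6
PC=1  bne  $0, $1, L6        | $0=0 $1=3 $2=1 $3=12 $4=2 $5=6  [TAKEN]
PC=2  slti  $5, $2, 15       | $0=0 $1=3 $2=1 $3=12 $4=2 $5=1
PC=6  and  $1, $1, $4        | $0=0 $1=2 $2=1 $3=12 $4=2 $5=1

1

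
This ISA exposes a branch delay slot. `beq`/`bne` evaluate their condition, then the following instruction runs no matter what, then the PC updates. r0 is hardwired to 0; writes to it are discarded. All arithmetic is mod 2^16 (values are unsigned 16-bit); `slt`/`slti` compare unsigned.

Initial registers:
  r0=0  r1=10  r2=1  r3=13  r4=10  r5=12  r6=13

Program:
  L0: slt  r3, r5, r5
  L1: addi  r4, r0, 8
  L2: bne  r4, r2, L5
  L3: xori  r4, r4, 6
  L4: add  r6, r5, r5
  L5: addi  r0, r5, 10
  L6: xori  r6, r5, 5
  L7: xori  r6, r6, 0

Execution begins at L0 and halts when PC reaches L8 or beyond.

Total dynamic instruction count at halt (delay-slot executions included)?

7

#0 slt  r3, r5, r5 ; 0/10/1/0/10/12/13
#1 addi  r4, r0, 8 ; 0/10/1/0/8/12/13
#2 bne  r4, r2, L5 ; 0/10/1/0/8/12/13 ; →target
#3 xori  r4, r4, 6 ; 0/10/1/0/14/12/13
#5 addi  r0, r5, 10 ; 0/10/1/0/14/12/13
#6 xori  r6, r5, 5 ; 0/10/1/0/14/12/9
#7 xori  r6, r6, 0 ; 0/10/1/0/14/12/9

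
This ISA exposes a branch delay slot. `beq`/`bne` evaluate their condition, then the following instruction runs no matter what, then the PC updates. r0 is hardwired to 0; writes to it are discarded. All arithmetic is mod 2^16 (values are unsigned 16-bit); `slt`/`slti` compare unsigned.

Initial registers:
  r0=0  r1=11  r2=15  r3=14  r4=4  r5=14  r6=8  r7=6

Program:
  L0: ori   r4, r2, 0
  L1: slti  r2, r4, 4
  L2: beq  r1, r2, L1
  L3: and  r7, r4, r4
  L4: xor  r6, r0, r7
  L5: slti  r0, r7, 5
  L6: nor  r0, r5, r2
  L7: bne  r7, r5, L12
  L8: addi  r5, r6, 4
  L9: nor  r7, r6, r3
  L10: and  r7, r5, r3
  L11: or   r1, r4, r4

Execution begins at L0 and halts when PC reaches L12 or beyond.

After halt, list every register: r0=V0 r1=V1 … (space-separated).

  step pc=0: ori   r4, r2, 0  regs=(0,11,15,14,15,14,8,6)
  step pc=1: slti  r2, r4, 4  regs=(0,11,0,14,15,14,8,6)
  step pc=2: beq  r1, r2, L1  cond=F  regs=(0,11,0,14,15,14,8,6)
  step pc=3: and  r7, r4, r4  regs=(0,11,0,14,15,14,8,15)
  step pc=4: xor  r6, r0, r7  regs=(0,11,0,14,15,14,15,15)
  step pc=5: slti  r0, r7, 5  regs=(0,11,0,14,15,14,15,15)
  step pc=6: nor  r0, r5, r2  regs=(0,11,0,14,15,14,15,15)
  step pc=7: bne  r7, r5, L12  cond=T  regs=(0,11,0,14,15,14,15,15)
  step pc=8: addi  r5, r6, 4  regs=(0,11,0,14,15,19,15,15)

r0=0 r1=11 r2=0 r3=14 r4=15 r5=19 r6=15 r7=15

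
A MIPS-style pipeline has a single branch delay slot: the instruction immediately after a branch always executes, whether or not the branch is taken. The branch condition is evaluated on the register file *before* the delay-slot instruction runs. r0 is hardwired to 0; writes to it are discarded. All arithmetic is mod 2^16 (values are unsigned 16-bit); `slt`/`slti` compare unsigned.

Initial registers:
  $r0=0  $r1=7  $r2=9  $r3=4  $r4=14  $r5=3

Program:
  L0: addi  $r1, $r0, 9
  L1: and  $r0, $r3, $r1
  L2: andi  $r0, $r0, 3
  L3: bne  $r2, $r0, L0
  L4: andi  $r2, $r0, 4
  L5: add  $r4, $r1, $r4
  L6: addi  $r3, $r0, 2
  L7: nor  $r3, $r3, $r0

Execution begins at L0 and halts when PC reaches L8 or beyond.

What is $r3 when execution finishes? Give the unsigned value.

PC=0  addi  $r1, $r0, 9      | $r0=0 $r1=9 $r2=9 $r3=4 $r4=14 $r5=3
PC=1  and  $r0, $r3, $r1     | $r0=0 $r1=9 $r2=9 $r3=4 $r4=14 $r5=3
PC=2  andi  $r0, $r0, 3      | $r0=0 $r1=9 $r2=9 $r3=4 $r4=14 $r5=3
PC=3  bne  $r2, $r0, L0      | $r0=0 $r1=9 $r2=9 $r3=4 $r4=14 $r5=3  [TAKEN]
PC=4  andi  $r2, $r0, 4      | $r0=0 $r1=9 $r2=0 $r3=4 $r4=14 $r5=3
PC=0  addi  $r1, $r0, 9      | $r0=0 $r1=9 $r2=0 $r3=4 $r4=14 $r5=3
PC=1  and  $r0, $r3, $r1     | $r0=0 $r1=9 $r2=0 $r3=4 $r4=14 $r5=3
PC=2  andi  $r0, $r0, 3      | $r0=0 $r1=9 $r2=0 $r3=4 $r4=14 $r5=3
PC=3  bne  $r2, $r0, L0      | $r0=0 $r1=9 $r2=0 $r3=4 $r4=14 $r5=3  [not taken]
PC=4  andi  $r2, $r0, 4      | $r0=0 $r1=9 $r2=0 $r3=4 $r4=14 $r5=3
PC=5  add  $r4, $r1, $r4     | $r0=0 $r1=9 $r2=0 $r3=4 $r4=23 $r5=3
PC=6  addi  $r3, $r0, 2      | $r0=0 $r1=9 $r2=0 $r3=2 $r4=23 $r5=3
PC=7  nor  $r3, $r3, $r0     | $r0=0 $r1=9 $r2=0 $r3=65533 $r4=23 $r5=3

65533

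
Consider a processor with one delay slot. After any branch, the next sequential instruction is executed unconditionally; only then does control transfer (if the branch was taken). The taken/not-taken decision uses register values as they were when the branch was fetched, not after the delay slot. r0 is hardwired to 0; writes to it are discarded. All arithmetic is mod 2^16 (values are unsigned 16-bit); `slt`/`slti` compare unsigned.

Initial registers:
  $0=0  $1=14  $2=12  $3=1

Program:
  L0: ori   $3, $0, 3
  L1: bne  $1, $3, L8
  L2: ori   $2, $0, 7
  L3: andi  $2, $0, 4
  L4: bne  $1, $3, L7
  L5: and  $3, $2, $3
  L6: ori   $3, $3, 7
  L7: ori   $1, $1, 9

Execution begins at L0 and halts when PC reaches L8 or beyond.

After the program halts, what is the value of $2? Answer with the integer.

7

PC=0  ori   $3, $0, 3        | $0=0 $1=14 $2=12 $3=3
PC=1  bne  $1, $3, L8        | $0=0 $1=14 $2=12 $3=3  [TAKEN]
PC=2  ori   $2, $0, 7        | $0=0 $1=14 $2=7 $3=3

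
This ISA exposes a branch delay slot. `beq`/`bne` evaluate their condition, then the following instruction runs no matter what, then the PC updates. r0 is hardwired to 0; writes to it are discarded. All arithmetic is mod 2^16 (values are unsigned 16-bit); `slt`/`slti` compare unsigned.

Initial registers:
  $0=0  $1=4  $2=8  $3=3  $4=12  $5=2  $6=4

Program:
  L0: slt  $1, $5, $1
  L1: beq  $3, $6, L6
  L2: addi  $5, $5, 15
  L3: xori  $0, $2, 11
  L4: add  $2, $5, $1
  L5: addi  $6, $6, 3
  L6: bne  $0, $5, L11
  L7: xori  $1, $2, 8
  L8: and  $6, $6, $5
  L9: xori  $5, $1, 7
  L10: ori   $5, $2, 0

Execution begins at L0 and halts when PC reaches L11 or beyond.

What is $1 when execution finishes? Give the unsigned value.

26

PC=0  slt  $1, $5, $1        | $0=0 $1=1 $2=8 $3=3 $4=12 $5=2 $6=4
PC=1  beq  $3, $6, L6        | $0=0 $1=1 $2=8 $3=3 $4=12 $5=2 $6=4  [not taken]
PC=2  addi  $5, $5, 15       | $0=0 $1=1 $2=8 $3=3 $4=12 $5=17 $6=4
PC=3  xori  $0, $2, 11       | $0=0 $1=1 $2=8 $3=3 $4=12 $5=17 $6=4
PC=4  add  $2, $5, $1        | $0=0 $1=1 $2=18 $3=3 $4=12 $5=17 $6=4
PC=5  addi  $6, $6, 3        | $0=0 $1=1 $2=18 $3=3 $4=12 $5=17 $6=7
PC=6  bne  $0, $5, L11       | $0=0 $1=1 $2=18 $3=3 $4=12 $5=17 $6=7  [TAKEN]
PC=7  xori  $1, $2, 8        | $0=0 $1=26 $2=18 $3=3 $4=12 $5=17 $6=7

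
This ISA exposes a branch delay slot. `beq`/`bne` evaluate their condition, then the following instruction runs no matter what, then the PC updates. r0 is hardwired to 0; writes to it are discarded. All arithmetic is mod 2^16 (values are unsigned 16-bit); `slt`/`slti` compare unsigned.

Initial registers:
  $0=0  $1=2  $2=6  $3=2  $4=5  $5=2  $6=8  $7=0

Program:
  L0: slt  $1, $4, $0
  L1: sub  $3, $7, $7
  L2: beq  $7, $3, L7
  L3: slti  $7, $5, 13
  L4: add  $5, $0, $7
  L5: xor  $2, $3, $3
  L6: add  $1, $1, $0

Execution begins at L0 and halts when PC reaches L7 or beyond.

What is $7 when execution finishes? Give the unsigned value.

  step pc=0: slt  $1, $4, $0  regs=(0,0,6,2,5,2,8,0)
  step pc=1: sub  $3, $7, $7  regs=(0,0,6,0,5,2,8,0)
  step pc=2: beq  $7, $3, L7  cond=T  regs=(0,0,6,0,5,2,8,0)
  step pc=3: slti  $7, $5, 13  regs=(0,0,6,0,5,2,8,1)

1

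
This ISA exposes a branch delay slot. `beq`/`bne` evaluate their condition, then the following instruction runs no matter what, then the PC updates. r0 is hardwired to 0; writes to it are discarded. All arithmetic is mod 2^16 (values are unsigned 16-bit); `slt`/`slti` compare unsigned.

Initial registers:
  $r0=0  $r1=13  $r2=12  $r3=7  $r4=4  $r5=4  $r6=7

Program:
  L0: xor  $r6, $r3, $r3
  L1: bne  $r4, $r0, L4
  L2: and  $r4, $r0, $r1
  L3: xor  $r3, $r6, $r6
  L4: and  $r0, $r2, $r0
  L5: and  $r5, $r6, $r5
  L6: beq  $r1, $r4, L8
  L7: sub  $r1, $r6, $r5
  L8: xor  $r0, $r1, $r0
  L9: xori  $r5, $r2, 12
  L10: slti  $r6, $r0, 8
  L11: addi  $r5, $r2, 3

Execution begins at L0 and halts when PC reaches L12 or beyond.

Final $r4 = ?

0

#0 xor  $r6, $r3, $r3 ; 0/13/12/7/4/4/0
#1 bne  $r4, $r0, L4 ; 0/13/12/7/4/4/0 ; →target
#2 and  $r4, $r0, $r1 ; 0/13/12/7/0/4/0
#4 and  $r0, $r2, $r0 ; 0/13/12/7/0/4/0
#5 and  $r5, $r6, $r5 ; 0/13/12/7/0/0/0
#6 beq  $r1, $r4, L8 ; 0/13/12/7/0/0/0 ; →fallthru
#7 sub  $r1, $r6, $r5 ; 0/0/12/7/0/0/0
#8 xor  $r0, $r1, $r0 ; 0/0/12/7/0/0/0
#9 xori  $r5, $r2, 12 ; 0/0/12/7/0/0/0
#10 slti  $r6, $r0, 8 ; 0/0/12/7/0/0/1
#11 addi  $r5, $r2, 3 ; 0/0/12/7/0/15/1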